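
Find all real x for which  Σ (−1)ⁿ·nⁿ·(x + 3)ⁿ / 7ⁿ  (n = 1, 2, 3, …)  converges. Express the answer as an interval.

Root test: |a_n|^(1/n) = n/7 → ∞.
The root grows without bound, so R = 0 (convergence only at x = -3).

{-3}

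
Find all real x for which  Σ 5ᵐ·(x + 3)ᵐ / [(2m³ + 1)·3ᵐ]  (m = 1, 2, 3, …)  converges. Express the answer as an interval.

Ratio test: |a_{m+1}/a_m| = [(2m³ + 1)/(2(m+1)³ + 1)] · 5/3 → 5/3 as m → ∞.
Hence the series converges for |x + 3| < 1/(5/3) = 3/5, so the radius of convergence is 3/5.
When x = -12/5, absolute convergence follows by limit comparison with Σ 1/m³.
Endpoint x = -18/5: absolute convergence follows by limit comparison with Σ 1/m³.

[-18/5, -12/5]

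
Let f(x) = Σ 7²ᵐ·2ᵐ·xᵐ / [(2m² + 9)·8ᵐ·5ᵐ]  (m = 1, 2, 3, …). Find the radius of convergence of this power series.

Ratio test: |a_{m+1}/a_m| = [(2m² + 9)/(2(m+1)² + 9)] · 49·2/(8·5) → 49/20 as m → ∞.
The series converges when 49/20 · |x| < 1, giving R = 20/49.

R = 20/49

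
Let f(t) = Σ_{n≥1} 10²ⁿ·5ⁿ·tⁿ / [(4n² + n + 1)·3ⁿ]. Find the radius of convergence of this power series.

Apply the ratio test: |a_{n+1}| / |a_n| = [(4n² + n + 1)/(4(n+1)² + (n+1) + 1)] · 100·5/3, which tends to 500/3 as n → ∞.
Hence the series converges for |t| < 1/(500/3) = 3/500, so the radius of convergence is 3/500.

R = 3/500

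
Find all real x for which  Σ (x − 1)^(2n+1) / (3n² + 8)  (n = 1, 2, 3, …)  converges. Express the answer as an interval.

The ratio of consecutive coefficients is (3n² + 8)/(3(n+1)² + 8) → 1.
Since the exponent of (x − 1) increases by 2 each term, convergence requires |x − 1|² < 1, hence R = 1.
At x = 2: the series is dominated by a constant times Σ 1/n², which converges (p = 2 > 1).
At x = 0: the terms are on the order of 1/n², so the series converges absolutely by comparison with the p-series (p = 2 > 1).

[0, 2]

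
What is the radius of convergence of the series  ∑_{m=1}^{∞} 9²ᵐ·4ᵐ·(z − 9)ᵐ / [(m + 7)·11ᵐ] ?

Ratio test: |a_{m+1}/a_m| = [(m + 7)/((m+1) + 7)] · 81·4/11 → 324/11 as m → ∞.
Convergence for |z − 9| · 324/11 < 1, i.e. |z − 9| < 11/324. So R = 11/324.

R = 11/324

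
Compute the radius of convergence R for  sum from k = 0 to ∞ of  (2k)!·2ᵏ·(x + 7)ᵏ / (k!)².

Apply the ratio test: |a_{k+1}| / |a_k| = (2k+1)·(2k+2)/(k+1)² · 2, which tends to 8 as k → ∞.
Convergence for |x + 7| · 8 < 1, i.e. |x + 7| < 1/8. So R = 1/8.

R = 1/8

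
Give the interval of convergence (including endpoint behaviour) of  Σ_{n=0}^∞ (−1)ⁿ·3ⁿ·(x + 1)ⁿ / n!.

(−∞, ∞)

The ratio of consecutive coefficients is 3 · 1/(n+1) → 0.
Since the limit is 0 < 1 for every x, the series converges on all of ℝ and R = ∞.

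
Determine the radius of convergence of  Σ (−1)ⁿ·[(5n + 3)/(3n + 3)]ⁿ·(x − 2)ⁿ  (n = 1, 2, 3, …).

R = 3/5

By the Cauchy root test, |a_n|^(1/n) = (5n + 3)/(3n + 3) → 5/3.
Convergence for |x − 2| · 5/3 < 1, i.e. |x − 2| < 3/5. So R = 3/5.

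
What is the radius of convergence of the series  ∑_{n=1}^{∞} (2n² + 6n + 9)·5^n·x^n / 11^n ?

R = 11/5

Apply the ratio test: |a_{n+1}| / |a_n| = [(2(n+1)² + 6(n+1) + 9)/(2n² + 6n + 9)] · 5/11, which tends to 5/11 as n → ∞.
Thus R = 1/(5/11) = 11/5.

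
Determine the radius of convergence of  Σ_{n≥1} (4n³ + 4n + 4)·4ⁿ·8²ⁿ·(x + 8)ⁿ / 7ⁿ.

R = 7/256

The ratio of consecutive coefficients is [(4(n+1)³ + 4(n+1) + 4)/(4n³ + 4n + 4)] · 4·64/7 → 256/7.
Convergence for |x + 8| · 256/7 < 1, i.e. |x + 8| < 7/256. So R = 7/256.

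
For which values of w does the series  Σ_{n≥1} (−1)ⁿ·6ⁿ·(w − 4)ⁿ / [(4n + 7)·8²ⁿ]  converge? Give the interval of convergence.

The ratio of consecutive coefficients is [(4n + 7)/(4(n+1) + 7)] · 6/64 → 3/32.
Hence the series converges for |w − 4| < 1/(3/32) = 32/3, so the radius of convergence is 32/3.
Check w = 44/3: the terms alternate in sign and decrease monotonically to 0 in absolute value (size ~ c/n), so the alternating series test gives convergence.
Check w = -20/3: the terms are asymptotic to a nonzero constant times 1/n, so the series diverges by limit comparison with Σ 1/n.

(-20/3, 44/3]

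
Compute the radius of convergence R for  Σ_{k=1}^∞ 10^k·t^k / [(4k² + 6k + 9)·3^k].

R = 3/10

By the ratio test, |a_{k+1}/a_k| = [(4k² + 6k + 9)/(4(k+1)² + 6(k+1) + 9)] · 10/3 → 10/3.
Thus R = 1/(10/3) = 3/10.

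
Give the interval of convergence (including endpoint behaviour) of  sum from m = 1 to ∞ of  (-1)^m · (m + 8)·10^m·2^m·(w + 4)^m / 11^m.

(-91/20, -69/20)

Ratio test: |a_{m+1}/a_m| = [((m+1) + 8)/(m + 8)] · 10·2/11 → 20/11 as m → ∞.
The series converges when 20/11 · |w + 4| < 1, giving R = 11/20.
At w = -69/20: the terms do not tend to 0, so the series diverges.
Check w = -91/20: the terms have absolute value of order m, which does not tend to 0, so the series diverges by the divergence test.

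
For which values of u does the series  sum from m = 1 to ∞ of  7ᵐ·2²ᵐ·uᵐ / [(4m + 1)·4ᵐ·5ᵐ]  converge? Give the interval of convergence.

The ratio of consecutive coefficients is [(4m + 1)/(4(m+1) + 1)] · 7·4/(4·5) → 7/5.
Convergence for |u| · 7/5 < 1, i.e. |u| < 5/7. So R = 5/7.
When u = 5/7, the terms are asymptotic to a nonzero constant times 1/m, so the series diverges by limit comparison with Σ 1/m.
At u = -5/7: the terms alternate in sign and decrease monotonically to 0 in absolute value (size ~ c/m), so the alternating series test gives convergence.

[-5/7, 5/7)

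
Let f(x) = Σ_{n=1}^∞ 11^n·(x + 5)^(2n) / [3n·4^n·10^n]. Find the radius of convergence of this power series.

By the ratio test, |a_{n+1}/a_n| = [3n/3(n+1)] · 11/(4·10) → 11/40.
Since the exponent of (x + 5) increases by 2 each term, convergence requires |x + 5|² < 40/11, hence R = 2√110/11.

R = 2√110/11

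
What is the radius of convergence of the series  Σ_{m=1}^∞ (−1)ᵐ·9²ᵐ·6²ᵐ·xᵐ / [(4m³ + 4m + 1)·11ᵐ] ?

Ratio test: |a_{m+1}/a_m| = [(4m³ + 4m + 1)/(4(m+1)³ + 4(m+1) + 1)] · 81·36/11 → 2916/11 as m → ∞.
Hence the series converges for |x| < 1/(2916/11) = 11/2916, so the radius of convergence is 11/2916.

R = 11/2916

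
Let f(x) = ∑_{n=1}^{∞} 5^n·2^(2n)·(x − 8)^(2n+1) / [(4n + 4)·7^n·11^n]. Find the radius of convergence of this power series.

Ratio test: |a_{n+1}/a_n| = [(4n + 4)/(4(n+1) + 4)] · 5·4/(7·11) → 20/77 as n → ∞.
Writing y = (x − 8)², the series in y has radius 77/20, so |x − 8| < √(77/20) and R = √385/10.

R = √385/10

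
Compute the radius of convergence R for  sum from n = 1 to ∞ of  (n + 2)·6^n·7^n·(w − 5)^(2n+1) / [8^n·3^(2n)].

Ratio test: |a_{n+1}/a_n| = [((n+1) + 2)/(n + 2)] · 6·7/(8·9) → 7/12 as n → ∞.
Since the exponent of (w − 5) increases by 2 each term, convergence requires |w − 5|² < 12/7, hence R = 2√21/7.

R = 2√21/7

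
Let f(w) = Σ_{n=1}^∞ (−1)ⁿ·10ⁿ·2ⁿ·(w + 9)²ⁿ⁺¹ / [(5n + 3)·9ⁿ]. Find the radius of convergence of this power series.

R = 3√5/10

Apply the ratio test: |a_{n+1}| / |a_n| = [(5n + 3)/(5(n+1) + 3)] · 10·2/9, which tends to 20/9 as n → ∞.
Successive powers of (w + 9) differ by 2, so the series converges when |w + 9|² · 20/9 < 1, i.e. |w + 9| < √(9/20). So R = 3√5/10.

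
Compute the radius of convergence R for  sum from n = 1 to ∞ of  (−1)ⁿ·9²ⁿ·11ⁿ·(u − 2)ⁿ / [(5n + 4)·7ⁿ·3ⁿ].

R = 7/297

The ratio of consecutive coefficients is [(5n + 4)/(5(n+1) + 4)] · 81·11/(7·3) → 297/7.
Thus R = 1/(297/7) = 7/297.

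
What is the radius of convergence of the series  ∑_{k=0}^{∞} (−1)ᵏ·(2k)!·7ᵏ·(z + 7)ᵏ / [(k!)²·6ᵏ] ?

Apply the ratio test: |a_{k+1}| / |a_k| = (2k+1)·(2k+2)/(k+1)² · 7/6, which tends to 14/3 as k → ∞.
Convergence for |z + 7| · 14/3 < 1, i.e. |z + 7| < 3/14. So R = 3/14.

R = 3/14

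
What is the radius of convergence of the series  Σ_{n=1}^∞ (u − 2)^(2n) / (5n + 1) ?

By the ratio test, |a_{n+1}/a_n| = (5n + 1)/(5(n+1) + 1) → 1.
Successive powers of (u − 2) differ by 2, so the series converges when |u − 2|² · 1 < 1, i.e. |u − 2| < √(1) = 1. So R = 1.

R = 1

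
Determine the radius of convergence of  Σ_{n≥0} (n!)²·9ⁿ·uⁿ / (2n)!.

The ratio of consecutive coefficients is (n+1)²/[(2n+1)·(2n+2)] · 9 → 9/4.
Hence the series converges for |u| < 1/(9/4) = 4/9, so the radius of convergence is 4/9.

R = 4/9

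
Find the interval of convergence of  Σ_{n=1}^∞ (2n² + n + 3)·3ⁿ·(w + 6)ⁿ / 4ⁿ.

(-22/3, -14/3)

By the ratio test, |a_{n+1}/a_n| = [(2(n+1)² + (n+1) + 3)/(2n² + n + 3)] · 3/4 → 3/4.
Convergence for |w + 6| · 3/4 < 1, i.e. |w + 6| < 4/3. So R = 4/3.
Endpoint w = -14/3: the terms do not tend to 0, so the series diverges.
Check w = -22/3: the terms have absolute value of order n², which does not tend to 0, so the series diverges by the divergence test.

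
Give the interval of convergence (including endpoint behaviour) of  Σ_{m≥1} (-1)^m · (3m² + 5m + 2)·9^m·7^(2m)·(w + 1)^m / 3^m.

(-148/147, -146/147)

By the ratio test, |a_{m+1}/a_m| = [(3(m+1)² + 5(m+1) + 2)/(3m² + 5m + 2)] · 9·49/3 → 147.
The series converges when 147 · |w + 1| < 1, giving R = 1/147.
Check w = -146/147: the m-th term does not approach 0; divergence by the term test.
Check w = -148/147: the m-th term does not approach 0; divergence by the term test.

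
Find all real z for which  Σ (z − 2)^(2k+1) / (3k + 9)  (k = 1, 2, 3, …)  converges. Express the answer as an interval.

(1, 3)

By the ratio test, |a_{k+1}/a_k| = (3k + 9)/(3(k+1) + 9) → 1.
Successive powers of (z − 2) differ by 2, so the series converges when |z − 2|² · 1 < 1, i.e. |z − 2| < √(1) = 1. So R = 1.
At z = 3: the terms are asymptotic to a nonzero constant times 1/k, so the series diverges by limit comparison with Σ 1/k.
Endpoint z = 1: the terms are asymptotic to a nonzero constant times 1/k, so the series diverges by limit comparison with Σ 1/k.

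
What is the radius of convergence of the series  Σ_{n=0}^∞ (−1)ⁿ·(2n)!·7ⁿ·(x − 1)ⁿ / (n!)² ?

R = 1/28

By the ratio test, |a_{n+1}/a_n| = (2n+1)·(2n+2)/(n+1)² · 7 → 28.
Hence the series converges for |x − 1| < 1/(28) = 1/28, so the radius of convergence is 1/28.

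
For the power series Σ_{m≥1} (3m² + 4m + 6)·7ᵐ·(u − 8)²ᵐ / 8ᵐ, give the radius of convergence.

R = 2√14/7

By the ratio test, |a_{m+1}/a_m| = [(3(m+1)² + 4(m+1) + 6)/(3m² + 4m + 6)] · 7/8 → 7/8.
Writing y = (u − 8)², the series in y has radius 8/7, so |u − 8| < √(8/7) and R = 2√14/7.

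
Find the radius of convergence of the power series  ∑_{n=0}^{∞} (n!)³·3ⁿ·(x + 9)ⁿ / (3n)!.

By the ratio test, |a_{n+1}/a_n| = (n+1)³/[(3n+1)·(3n+2)·(3n+3)] · 3 → 1/9.
Thus R = 1/(1/9) = 9.

R = 9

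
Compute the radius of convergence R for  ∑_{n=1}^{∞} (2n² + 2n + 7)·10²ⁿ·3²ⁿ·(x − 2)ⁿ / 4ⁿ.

R = 1/225

By the ratio test, |a_{n+1}/a_n| = [(2(n+1)² + 2(n+1) + 7)/(2n² + 2n + 7)] · 100·9/4 → 225.
Thus R = 1/(225) = 1/225.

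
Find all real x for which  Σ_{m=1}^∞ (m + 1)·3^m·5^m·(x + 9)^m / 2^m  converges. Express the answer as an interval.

The ratio of consecutive coefficients is [((m+1) + 1)/(m + 1)] · 3·5/2 → 15/2.
Hence the series converges for |x + 9| < 1/(15/2) = 2/15, so the radius of convergence is 2/15.
When x = -133/15, the terms do not tend to 0, so the series diverges.
Check x = -137/15: the m-th term does not approach 0; divergence by the term test.

(-137/15, -133/15)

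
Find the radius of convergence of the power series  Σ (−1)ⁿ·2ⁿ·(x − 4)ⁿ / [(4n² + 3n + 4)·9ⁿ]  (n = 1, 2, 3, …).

Ratio test: |a_{n+1}/a_n| = [(4n² + 3n + 4)/(4(n+1)² + 3(n+1) + 4)] · 2/9 → 2/9 as n → ∞.
The series converges when 2/9 · |x − 4| < 1, giving R = 9/2.

R = 9/2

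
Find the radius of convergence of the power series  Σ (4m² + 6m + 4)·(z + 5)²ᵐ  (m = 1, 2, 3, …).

R = 1

By the ratio test, |a_{m+1}/a_m| = (4(m+1)² + 6(m+1) + 4)/(4m² + 6m + 4) → 1.
Writing y = (z + 5)², the series in y has radius 1, so |z + 5| < √(1) = 1 and R = 1.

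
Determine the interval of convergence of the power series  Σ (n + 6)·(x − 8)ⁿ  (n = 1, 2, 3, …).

Ratio test: |a_{n+1}/a_n| = ((n+1) + 6)/(n + 6) → 1 as n → ∞.
So the series converges when |x − 8| < 1 and diverges when |x − 8| > 1; R = 1.
At x = 9: the n-th term does not approach 0; divergence by the term test.
When x = 7, the terms do not tend to 0, so the series diverges.

(7, 9)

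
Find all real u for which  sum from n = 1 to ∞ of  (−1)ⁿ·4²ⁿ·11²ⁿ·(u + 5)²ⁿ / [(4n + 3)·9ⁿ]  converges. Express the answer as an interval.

Apply the ratio test: |a_{n+1}| / |a_n| = [(4n + 3)/(4(n+1) + 3)] · 16·121/9, which tends to 1936/9 as n → ∞.
Since the exponent of (u + 5) increases by 2 each term, convergence requires |u + 5|² < 9/1936, hence R = 3/44.
Endpoint u = -217/44: convergence follows from the alternating series test (terms decrease monotonically to 0).
Endpoint u = -223/44: the terms alternate in sign and decrease monotonically to 0 in absolute value (size ~ c/n), so the alternating series test gives convergence.

[-223/44, -217/44]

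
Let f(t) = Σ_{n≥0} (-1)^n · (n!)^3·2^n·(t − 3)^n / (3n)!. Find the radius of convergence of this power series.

R = 27/2

By the ratio test, |a_{n+1}/a_n| = (n+1)³/[(3n+1)·(3n+2)·(3n+3)] · 2 → 2/27.
Thus R = 1/(2/27) = 27/2.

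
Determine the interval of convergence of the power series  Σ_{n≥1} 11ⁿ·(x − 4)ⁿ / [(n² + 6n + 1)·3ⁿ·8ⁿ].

Apply the ratio test: |a_{n+1}| / |a_n| = [(n² + 6n + 1)/((n+1)² + 6(n+1) + 1)] · 11/(3·8), which tends to 11/24 as n → ∞.
Convergence for |x − 4| · 11/24 < 1, i.e. |x − 4| < 24/11. So R = 24/11.
When x = 68/11, the series is dominated by a constant times Σ 1/n², which converges (p = 2 > 1).
When x = 20/11, the series is dominated by a constant times Σ 1/n², which converges (p = 2 > 1).

[20/11, 68/11]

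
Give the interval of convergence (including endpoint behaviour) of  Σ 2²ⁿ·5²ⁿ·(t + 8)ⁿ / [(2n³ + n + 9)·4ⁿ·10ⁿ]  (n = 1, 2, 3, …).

[-42/5, -38/5]

Apply the ratio test: |a_{n+1}| / |a_n| = [(2n³ + n + 9)/(2(n+1)³ + (n+1) + 9)] · 4·25/(4·10), which tends to 5/2 as n → ∞.
The series converges when 5/2 · |t + 8| < 1, giving R = 2/5.
When t = -38/5, the terms are on the order of 1/n³, so the series converges absolutely by comparison with the p-series (p = 3 > 1).
Check t = -42/5: absolute convergence follows by limit comparison with Σ 1/n³.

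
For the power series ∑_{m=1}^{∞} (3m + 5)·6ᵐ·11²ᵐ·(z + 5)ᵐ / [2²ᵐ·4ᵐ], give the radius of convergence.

R = 8/363

Apply the ratio test: |a_{m+1}| / |a_m| = [(3(m+1) + 5)/(3m + 5)] · 6·121/(4·4), which tends to 363/8 as m → ∞.
Convergence for |z + 5| · 363/8 < 1, i.e. |z + 5| < 8/363. So R = 8/363.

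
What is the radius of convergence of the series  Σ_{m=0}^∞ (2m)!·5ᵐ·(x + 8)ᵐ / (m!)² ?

R = 1/20

Apply the ratio test: |a_{m+1}| / |a_m| = (2m+1)·(2m+2)/(m+1)² · 5, which tends to 20 as m → ∞.
Hence the series converges for |x + 8| < 1/(20) = 1/20, so the radius of convergence is 1/20.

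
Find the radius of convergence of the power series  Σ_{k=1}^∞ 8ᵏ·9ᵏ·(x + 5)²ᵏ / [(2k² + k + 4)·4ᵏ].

R = √2/6

The ratio of consecutive coefficients is [(2k² + k + 4)/(2(k+1)² + (k+1) + 4)] · 8·9/4 → 18.
Successive powers of (x + 5) differ by 2, so the series converges when |x + 5|² · 18 < 1, i.e. |x + 5| < √(1/18). So R = √2/6.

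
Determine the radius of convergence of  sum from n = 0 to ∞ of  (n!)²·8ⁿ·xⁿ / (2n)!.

The ratio of consecutive coefficients is (n+1)²/[(2n+1)·(2n+2)] · 8 → 2.
Hence the series converges for |x| < 1/(2) = 1/2, so the radius of convergence is 1/2.

R = 1/2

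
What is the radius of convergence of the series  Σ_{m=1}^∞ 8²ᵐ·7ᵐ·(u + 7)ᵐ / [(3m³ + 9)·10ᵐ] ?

By the ratio test, |a_{m+1}/a_m| = [(3m³ + 9)/(3(m+1)³ + 9)] · 64·7/10 → 224/5.
The series converges when 224/5 · |u + 7| < 1, giving R = 5/224.

R = 5/224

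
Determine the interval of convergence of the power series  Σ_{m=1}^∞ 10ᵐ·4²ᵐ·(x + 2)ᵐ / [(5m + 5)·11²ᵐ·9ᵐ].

[-1409/160, 769/160)

Apply the ratio test: |a_{m+1}| / |a_m| = [(5m + 5)/(5(m+1) + 5)] · 10·16/(121·9), which tends to 160/1089 as m → ∞.
Thus R = 1/(160/1089) = 1089/160.
Check x = 769/160: comparison with the harmonic series Σ 1/m shows the series diverges.
Check x = -1409/160: the terms alternate in sign and decrease monotonically to 0 in absolute value (size ~ c/m), so the alternating series test gives convergence.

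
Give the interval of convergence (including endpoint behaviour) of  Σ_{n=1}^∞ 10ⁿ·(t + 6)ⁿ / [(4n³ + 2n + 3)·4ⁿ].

[-32/5, -28/5]

Apply the ratio test: |a_{n+1}| / |a_n| = [(4n³ + 2n + 3)/(4(n+1)³ + 2(n+1) + 3)] · 10/4, which tends to 5/2 as n → ∞.
Convergence for |t + 6| · 5/2 < 1, i.e. |t + 6| < 2/5. So R = 2/5.
When t = -28/5, the series is dominated by a constant times Σ 1/n³, which converges (p = 3 > 1).
When t = -32/5, the terms are on the order of 1/n³, so the series converges absolutely by comparison with the p-series (p = 3 > 1).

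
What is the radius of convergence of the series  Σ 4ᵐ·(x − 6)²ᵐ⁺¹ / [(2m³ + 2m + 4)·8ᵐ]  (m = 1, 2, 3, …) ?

R = √2

Apply the ratio test: |a_{m+1}| / |a_m| = [(2m³ + 2m + 4)/(2(m+1)³ + 2(m+1) + 4)] · 4/8, which tends to 1/2 as m → ∞.
Since the exponent of (x − 6) increases by 2 each term, convergence requires |x − 6|² < 2, hence R = √2.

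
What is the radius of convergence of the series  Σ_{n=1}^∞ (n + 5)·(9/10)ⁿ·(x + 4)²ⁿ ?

The ratio of consecutive coefficients is [((n+1) + 5)/(n + 5)] · 9/10 → 9/10.
Successive powers of (x + 4) differ by 2, so the series converges when |x + 4|² · 9/10 < 1, i.e. |x + 4| < √(10/9). So R = √10/3.

R = √10/3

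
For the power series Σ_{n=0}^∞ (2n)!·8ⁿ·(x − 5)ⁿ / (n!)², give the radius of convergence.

R = 1/32

Apply the ratio test: |a_{n+1}| / |a_n| = (2n+1)·(2n+2)/(n+1)² · 8, which tends to 32 as n → ∞.
The series converges when 32 · |x − 5| < 1, giving R = 1/32.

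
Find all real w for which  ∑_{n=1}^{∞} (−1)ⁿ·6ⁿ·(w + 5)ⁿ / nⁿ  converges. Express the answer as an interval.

By the Cauchy root test, |a_n|^(1/n) = 6/n → 0.
Since the n-th root of |a_n| tends to 0, the series converges for all real w; R = ∞.

(−∞, ∞)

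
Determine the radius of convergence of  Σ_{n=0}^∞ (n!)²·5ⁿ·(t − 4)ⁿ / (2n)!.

R = 4/5

By the ratio test, |a_{n+1}/a_n| = (n+1)²/[(2n+1)·(2n+2)] · 5 → 5/4.
Convergence for |t − 4| · 5/4 < 1, i.e. |t − 4| < 4/5. So R = 4/5.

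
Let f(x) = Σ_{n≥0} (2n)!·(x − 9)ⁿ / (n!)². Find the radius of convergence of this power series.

Apply the ratio test: |a_{n+1}| / |a_n| = (2n+1)·(2n+2)/(n+1)², which tends to 4 as n → ∞.
Hence the series converges for |x − 9| < 1/(4) = 1/4, so the radius of convergence is 1/4.

R = 1/4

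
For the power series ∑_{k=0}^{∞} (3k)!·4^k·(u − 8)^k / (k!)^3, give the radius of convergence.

Ratio test: |a_{k+1}/a_k| = (3k+1)·(3k+2)·(3k+3)/(k+1)³ · 4 → 108 as k → ∞.
The series converges when 108 · |u − 8| < 1, giving R = 1/108.

R = 1/108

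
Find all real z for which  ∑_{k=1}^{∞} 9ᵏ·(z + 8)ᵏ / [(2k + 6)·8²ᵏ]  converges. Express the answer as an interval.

The ratio of consecutive coefficients is [(2k + 6)/(2(k+1) + 6)] · 9/64 → 9/64.
Convergence for |z + 8| · 9/64 < 1, i.e. |z + 8| < 64/9. So R = 64/9.
Endpoint z = -8/9: the terms are asymptotic to a nonzero constant times 1/k, so the series diverges by limit comparison with Σ 1/k.
Check z = -136/9: an alternating series whose terms decrease to 0 in absolute value, so it converges by the Leibniz criterion.

[-136/9, -8/9)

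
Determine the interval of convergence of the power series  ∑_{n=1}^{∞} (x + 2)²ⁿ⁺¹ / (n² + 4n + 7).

The ratio of consecutive coefficients is (n² + 4n + 7)/((n+1)² + 4(n+1) + 7) → 1.
Since the exponent of (x + 2) increases by 2 each term, convergence requires |x + 2|² < 1, hence R = 1.
Check x = -1: absolute convergence follows by limit comparison with Σ 1/n².
At x = -3: the terms are on the order of 1/n², so the series converges absolutely by comparison with the p-series (p = 2 > 1).

[-3, -1]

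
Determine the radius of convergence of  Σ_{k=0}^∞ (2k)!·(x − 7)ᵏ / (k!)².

Apply the ratio test: |a_{k+1}| / |a_k| = (2k+1)·(2k+2)/(k+1)², which tends to 4 as k → ∞.
Convergence for |x − 7| · 4 < 1, i.e. |x − 7| < 1/4. So R = 1/4.

R = 1/4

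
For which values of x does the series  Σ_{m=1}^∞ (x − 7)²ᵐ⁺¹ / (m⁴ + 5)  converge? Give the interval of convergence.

[6, 8]

Apply the ratio test: |a_{m+1}| / |a_m| = (m⁴ + 5)/((m+1)⁴ + 5), which tends to 1 as m → ∞.
Since the exponent of (x − 7) increases by 2 each term, convergence requires |x − 7|² < 1, hence R = 1.
When x = 8, the series is dominated by a constant times Σ 1/m⁴, which converges (p = 4 > 1).
When x = 6, absolute convergence follows by limit comparison with Σ 1/m⁴.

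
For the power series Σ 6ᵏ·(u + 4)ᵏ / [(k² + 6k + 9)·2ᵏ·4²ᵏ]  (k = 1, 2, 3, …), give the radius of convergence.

R = 16/3

Apply the ratio test: |a_{k+1}| / |a_k| = [(k² + 6k + 9)/((k+1)² + 6(k+1) + 9)] · 6/(2·16), which tends to 3/16 as k → ∞.
The series converges when 3/16 · |u + 4| < 1, giving R = 16/3.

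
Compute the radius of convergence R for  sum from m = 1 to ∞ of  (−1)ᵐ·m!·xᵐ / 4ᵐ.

R = 0

By the ratio test, |a_{m+1}/a_m| = (m+1) · 1/4 → ∞.
Since the ratio → ∞, the series diverges for every x ≠ 0, and R = 0.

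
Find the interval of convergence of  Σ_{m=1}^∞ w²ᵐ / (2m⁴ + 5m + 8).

Apply the ratio test: |a_{m+1}| / |a_m| = (2m⁴ + 5m + 8)/(2(m+1)⁴ + 5(m+1) + 8), which tends to 1 as m → ∞.
Since the exponent of w increases by 2 each term, convergence requires |w|² < 1, hence R = 1.
Check w = 1: the series is dominated by a constant times Σ 1/m⁴, which converges (p = 4 > 1).
When w = -1, absolute convergence follows by limit comparison with Σ 1/m⁴.

[-1, 1]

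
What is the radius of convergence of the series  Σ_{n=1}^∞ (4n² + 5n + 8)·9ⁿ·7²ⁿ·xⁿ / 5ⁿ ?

By the ratio test, |a_{n+1}/a_n| = [(4(n+1)² + 5(n+1) + 8)/(4n² + 5n + 8)] · 9·49/5 → 441/5.
The series converges when 441/5 · |x| < 1, giving R = 5/441.

R = 5/441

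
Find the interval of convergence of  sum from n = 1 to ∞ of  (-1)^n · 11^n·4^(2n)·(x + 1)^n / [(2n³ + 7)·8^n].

[-23/22, -21/22]

Ratio test: |a_{n+1}/a_n| = [(2n³ + 7)/(2(n+1)³ + 7)] · 11·16/8 → 22 as n → ∞.
Hence the series converges for |x + 1| < 1/(22) = 1/22, so the radius of convergence is 1/22.
Check x = -21/22: the terms are on the order of 1/n³, so the series converges absolutely by comparison with the p-series (p = 3 > 1).
When x = -23/22, absolute convergence follows by limit comparison with Σ 1/n³.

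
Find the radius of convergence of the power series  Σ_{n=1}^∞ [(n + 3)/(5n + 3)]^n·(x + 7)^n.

Applying the root test, |a_n|^(1/n) = (n + 3)/(5n + 3) → 1/5.
The series converges when 1/5 · |x + 7| < 1, giving R = 5.

R = 5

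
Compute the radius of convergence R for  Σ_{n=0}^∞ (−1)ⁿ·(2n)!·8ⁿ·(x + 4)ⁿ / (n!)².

By the ratio test, |a_{n+1}/a_n| = (2n+1)·(2n+2)/(n+1)² · 8 → 32.
Convergence for |x + 4| · 32 < 1, i.e. |x + 4| < 1/32. So R = 1/32.

R = 1/32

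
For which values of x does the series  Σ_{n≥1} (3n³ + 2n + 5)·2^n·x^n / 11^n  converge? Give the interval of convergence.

The ratio of consecutive coefficients is [(3(n+1)³ + 2(n+1) + 5)/(3n³ + 2n + 5)] · 2/11 → 2/11.
The series converges when 2/11 · |x| < 1, giving R = 11/2.
When x = 11/2, the terms have absolute value of order n³, which does not tend to 0, so the series diverges by the divergence test.
When x = -11/2, the terms have absolute value of order n³, which does not tend to 0, so the series diverges by the divergence test.

(-11/2, 11/2)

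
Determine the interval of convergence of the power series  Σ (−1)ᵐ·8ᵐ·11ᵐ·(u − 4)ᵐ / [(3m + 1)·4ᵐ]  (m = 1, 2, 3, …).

By the ratio test, |a_{m+1}/a_m| = [(3m + 1)/(3(m+1) + 1)] · 8·11/4 → 22.
Convergence for |u − 4| · 22 < 1, i.e. |u − 4| < 1/22. So R = 1/22.
Check u = 89/22: the terms alternate in sign and decrease monotonically to 0 in absolute value (size ~ c/m), so the alternating series test gives convergence.
Check u = 87/22: comparison with the harmonic series Σ 1/m shows the series diverges.

(87/22, 89/22]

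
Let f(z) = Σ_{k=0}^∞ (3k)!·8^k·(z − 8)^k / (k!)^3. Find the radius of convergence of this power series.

R = 1/216

Ratio test: |a_{k+1}/a_k| = (3k+1)·(3k+2)·(3k+3)/(k+1)³ · 8 → 216 as k → ∞.
Convergence for |z − 8| · 216 < 1, i.e. |z − 8| < 1/216. So R = 1/216.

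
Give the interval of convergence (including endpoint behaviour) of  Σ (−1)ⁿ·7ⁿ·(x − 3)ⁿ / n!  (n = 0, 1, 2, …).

The ratio of consecutive coefficients is 7 · 1/(n+1) → 0.
The limit is 0, so the series converges for all x; R = ∞.

(−∞, ∞)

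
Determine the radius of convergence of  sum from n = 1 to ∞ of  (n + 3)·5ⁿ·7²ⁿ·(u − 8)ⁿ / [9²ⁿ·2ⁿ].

By the ratio test, |a_{n+1}/a_n| = [((n+1) + 3)/(n + 3)] · 5·49/(81·2) → 245/162.
Thus R = 1/(245/162) = 162/245.

R = 162/245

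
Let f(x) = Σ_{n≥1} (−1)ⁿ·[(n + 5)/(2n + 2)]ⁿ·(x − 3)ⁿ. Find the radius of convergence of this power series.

By the Cauchy root test, |a_n|^(1/n) = (n + 5)/(2n + 2) → 1/2.
Thus R = 1/(1/2) = 2.

R = 2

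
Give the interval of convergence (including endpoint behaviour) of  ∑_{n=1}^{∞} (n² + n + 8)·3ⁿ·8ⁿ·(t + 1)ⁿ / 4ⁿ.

The ratio of consecutive coefficients is [((n+1)² + (n+1) + 8)/(n² + n + 8)] · 3·8/4 → 6.
Thus R = 1/(6) = 1/6.
Endpoint t = -5/6: the terms do not tend to 0, so the series diverges.
Check t = -7/6: the terms have absolute value of order n², which does not tend to 0, so the series diverges by the divergence test.

(-7/6, -5/6)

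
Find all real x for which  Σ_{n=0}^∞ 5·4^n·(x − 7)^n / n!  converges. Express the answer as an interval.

By the ratio test, |a_{n+1}/a_n| = 5/5 · 4 · 1/(n+1) → 0.
Since the limit is 0 < 1 for every x, the series converges on all of ℝ and R = ∞.

(−∞, ∞)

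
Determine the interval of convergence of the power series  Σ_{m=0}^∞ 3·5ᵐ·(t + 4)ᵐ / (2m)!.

By the ratio test, |a_{m+1}/a_m| = 3/3 · 5 · 1/[(2m+1)·(2m+2)] → 0.
Since the limit is 0 < 1 for every t, the series converges on all of ℝ and R = ∞.

(−∞, ∞)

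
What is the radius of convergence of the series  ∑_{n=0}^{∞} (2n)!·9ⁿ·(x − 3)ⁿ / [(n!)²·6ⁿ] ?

The ratio of consecutive coefficients is (2n+1)·(2n+2)/(n+1)² · 9/6 → 6.
Convergence for |x − 3| · 6 < 1, i.e. |x − 3| < 1/6. So R = 1/6.

R = 1/6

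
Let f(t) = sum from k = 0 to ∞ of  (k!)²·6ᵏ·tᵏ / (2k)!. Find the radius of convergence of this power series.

Apply the ratio test: |a_{k+1}| / |a_k| = (k+1)²/[(2k+1)·(2k+2)] · 6, which tends to 3/2 as k → ∞.
Hence the series converges for |t| < 1/(3/2) = 2/3, so the radius of convergence is 2/3.

R = 2/3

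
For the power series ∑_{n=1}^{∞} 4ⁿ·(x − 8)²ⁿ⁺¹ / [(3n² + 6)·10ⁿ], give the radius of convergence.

Apply the ratio test: |a_{n+1}| / |a_n| = [(3n² + 6)/(3(n+1)² + 6)] · 4/10, which tends to 2/5 as n → ∞.
Since the exponent of (x − 8) increases by 2 each term, convergence requires |x − 8|² < 5/2, hence R = √10/2.

R = √10/2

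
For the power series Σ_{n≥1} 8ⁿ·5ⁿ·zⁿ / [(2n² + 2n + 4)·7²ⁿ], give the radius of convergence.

Apply the ratio test: |a_{n+1}| / |a_n| = [(2n² + 2n + 4)/(2(n+1)² + 2(n+1) + 4)] · 8·5/49, which tends to 40/49 as n → ∞.
The series converges when 40/49 · |z| < 1, giving R = 49/40.

R = 49/40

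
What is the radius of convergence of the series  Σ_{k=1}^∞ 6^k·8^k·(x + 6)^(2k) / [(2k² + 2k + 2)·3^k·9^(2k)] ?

R = 9/4

By the ratio test, |a_{k+1}/a_k| = [(2k² + 2k + 2)/(2(k+1)² + 2(k+1) + 2)] · 6·8/(3·81) → 16/81.
Since the exponent of (x + 6) increases by 2 each term, convergence requires |x + 6|² < 81/16, hence R = 9/4.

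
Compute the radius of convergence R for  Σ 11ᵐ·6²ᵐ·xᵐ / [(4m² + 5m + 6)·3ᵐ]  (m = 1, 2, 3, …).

R = 1/132

Ratio test: |a_{m+1}/a_m| = [(4m² + 5m + 6)/(4(m+1)² + 5(m+1) + 6)] · 11·36/3 → 132 as m → ∞.
Convergence for |x| · 132 < 1, i.e. |x| < 1/132. So R = 1/132.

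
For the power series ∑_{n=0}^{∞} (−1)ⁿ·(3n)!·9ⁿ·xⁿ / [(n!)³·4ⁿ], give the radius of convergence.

R = 4/243

The ratio of consecutive coefficients is (3n+1)·(3n+2)·(3n+3)/(n+1)³ · 9/4 → 243/4.
Convergence for |x| · 243/4 < 1, i.e. |x| < 4/243. So R = 4/243.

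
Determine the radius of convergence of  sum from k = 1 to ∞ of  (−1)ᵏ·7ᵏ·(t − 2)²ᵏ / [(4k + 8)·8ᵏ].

Ratio test: |a_{k+1}/a_k| = [(4k + 8)/(4(k+1) + 8)] · 7/8 → 7/8 as k → ∞.
Successive powers of (t − 2) differ by 2, so the series converges when |t − 2|² · 7/8 < 1, i.e. |t − 2| < √(8/7). So R = 2√14/7.

R = 2√14/7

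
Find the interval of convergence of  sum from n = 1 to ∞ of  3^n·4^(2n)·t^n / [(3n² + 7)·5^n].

The ratio of consecutive coefficients is [(3n² + 7)/(3(n+1)² + 7)] · 3·16/5 → 48/5.
Hence the series converges for |t| < 1/(48/5) = 5/48, so the radius of convergence is 5/48.
At t = 5/48: the terms are on the order of 1/n², so the series converges absolutely by comparison with the p-series (p = 2 > 1).
Check t = -5/48: the series is dominated by a constant times Σ 1/n², which converges (p = 2 > 1).

[-5/48, 5/48]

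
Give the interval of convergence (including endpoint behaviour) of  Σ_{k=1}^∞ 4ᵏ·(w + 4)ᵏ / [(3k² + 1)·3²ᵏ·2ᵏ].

Apply the ratio test: |a_{k+1}| / |a_k| = [(3k² + 1)/(3(k+1)² + 1)] · 4/(9·2), which tends to 2/9 as k → ∞.
Hence the series converges for |w + 4| < 1/(2/9) = 9/2, so the radius of convergence is 9/2.
Endpoint w = 1/2: absolute convergence follows by limit comparison with Σ 1/k².
Check w = -17/2: absolute convergence follows by limit comparison with Σ 1/k².

[-17/2, 1/2]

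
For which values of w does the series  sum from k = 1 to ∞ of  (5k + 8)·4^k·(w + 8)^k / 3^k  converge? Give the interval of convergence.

(-35/4, -29/4)

Apply the ratio test: |a_{k+1}| / |a_k| = [(5(k+1) + 8)/(5k + 8)] · 4/3, which tends to 4/3 as k → ∞.
Convergence for |w + 8| · 4/3 < 1, i.e. |w + 8| < 3/4. So R = 3/4.
When w = -29/4, the terms have absolute value of order k, which does not tend to 0, so the series diverges by the divergence test.
At w = -35/4: the terms do not tend to 0, so the series diverges.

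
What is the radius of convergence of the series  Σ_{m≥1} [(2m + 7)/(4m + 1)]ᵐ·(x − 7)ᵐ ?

R = 2

By the Cauchy root test, |a_m|^(1/m) = (2m + 7)/(4m + 1) → 1/2.
Convergence for |x − 7| · 1/2 < 1, i.e. |x − 7| < 2. So R = 2.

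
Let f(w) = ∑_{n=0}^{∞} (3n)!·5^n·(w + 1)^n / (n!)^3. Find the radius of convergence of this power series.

R = 1/135

Ratio test: |a_{n+1}/a_n| = (3n+1)·(3n+2)·(3n+3)/(n+1)³ · 5 → 135 as n → ∞.
Hence the series converges for |w + 1| < 1/(135) = 1/135, so the radius of convergence is 1/135.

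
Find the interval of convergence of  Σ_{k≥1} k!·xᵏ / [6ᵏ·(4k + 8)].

{0}

Ratio test: |a_{k+1}/a_k| = (k+1) · 1/6 · (4k + 8)/(4(k+1) + 8) → ∞ as k → ∞.
Since the ratio → ∞, the series diverges for every x ≠ 0, and R = 0.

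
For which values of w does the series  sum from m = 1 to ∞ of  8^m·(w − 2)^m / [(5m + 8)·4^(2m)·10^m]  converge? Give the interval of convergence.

Ratio test: |a_{m+1}/a_m| = [(5m + 8)/(5(m+1) + 8)] · 8/(16·10) → 1/20 as m → ∞.
The series converges when 1/20 · |w − 2| < 1, giving R = 20.
When w = 22, comparison with the harmonic series Σ 1/m shows the series diverges.
At w = -18: the terms alternate in sign and decrease monotonically to 0 in absolute value (size ~ c/m), so the alternating series test gives convergence.

[-18, 22)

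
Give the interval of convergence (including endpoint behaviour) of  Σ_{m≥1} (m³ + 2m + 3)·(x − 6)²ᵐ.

(5, 7)

By the ratio test, |a_{m+1}/a_m| = ((m+1)³ + 2(m+1) + 3)/(m³ + 2m + 3) → 1.
Writing y = (x − 6)², the series in y has radius 1, so |x − 6| < √(1) = 1 and R = 1.
Endpoint x = 7: the terms do not tend to 0, so the series diverges.
At x = 5: the terms do not tend to 0, so the series diverges.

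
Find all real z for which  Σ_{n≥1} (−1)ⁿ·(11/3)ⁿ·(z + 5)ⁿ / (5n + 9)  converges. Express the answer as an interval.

Apply the ratio test: |a_{n+1}| / |a_n| = [(5n + 9)/(5(n+1) + 9)] · 11/3, which tends to 11/3 as n → ∞.
Convergence for |z + 5| · 11/3 < 1, i.e. |z + 5| < 3/11. So R = 3/11.
At z = -52/11: the terms alternate in sign and decrease monotonically to 0 in absolute value (size ~ c/n), so the alternating series test gives convergence.
When z = -58/11, the terms behave like c/n; limit comparison with the harmonic series gives divergence.

(-58/11, -52/11]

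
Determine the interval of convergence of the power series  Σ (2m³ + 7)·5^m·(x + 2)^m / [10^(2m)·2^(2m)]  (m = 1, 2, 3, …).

(-82, 78)

By the ratio test, |a_{m+1}/a_m| = [(2(m+1)³ + 7)/(2m³ + 7)] · 5/(100·4) → 1/80.
Thus R = 1/(1/80) = 80.
Check x = 78: the m-th term does not approach 0; divergence by the term test.
At x = -82: the terms have absolute value of order m³, which does not tend to 0, so the series diverges by the divergence test.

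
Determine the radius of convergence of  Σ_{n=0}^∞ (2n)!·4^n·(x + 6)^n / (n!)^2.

The ratio of consecutive coefficients is (2n+1)·(2n+2)/(n+1)² · 4 → 16.
Convergence for |x + 6| · 16 < 1, i.e. |x + 6| < 1/16. So R = 1/16.

R = 1/16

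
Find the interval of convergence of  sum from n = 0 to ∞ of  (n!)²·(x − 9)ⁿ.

{9}

By the ratio test, |a_{n+1}/a_n| = (n+1)² → ∞.
The ratio grows without bound, so the series diverges whenever (x − 9) ≠ 0; it converges only at x = 9. R = 0.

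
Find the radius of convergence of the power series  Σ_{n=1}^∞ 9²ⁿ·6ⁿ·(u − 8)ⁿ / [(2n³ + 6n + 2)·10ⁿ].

R = 5/243

By the ratio test, |a_{n+1}/a_n| = [(2n³ + 6n + 2)/(2(n+1)³ + 6(n+1) + 2)] · 81·6/10 → 243/5.
Convergence for |u − 8| · 243/5 < 1, i.e. |u − 8| < 5/243. So R = 5/243.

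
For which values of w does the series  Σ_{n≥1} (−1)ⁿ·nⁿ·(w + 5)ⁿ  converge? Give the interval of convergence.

Root test: |a_n|^(1/n) = n → ∞.
The root grows without bound, so R = 0 (convergence only at w = -5).

{-5}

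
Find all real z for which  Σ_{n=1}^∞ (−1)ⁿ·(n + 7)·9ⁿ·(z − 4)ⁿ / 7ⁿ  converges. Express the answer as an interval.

(29/9, 43/9)

By the ratio test, |a_{n+1}/a_n| = [((n+1) + 7)/(n + 7)] · 9/7 → 9/7.
The series converges when 9/7 · |z − 4| < 1, giving R = 7/9.
Check z = 43/9: the terms do not tend to 0, so the series diverges.
At z = 29/9: the terms have absolute value of order n, which does not tend to 0, so the series diverges by the divergence test.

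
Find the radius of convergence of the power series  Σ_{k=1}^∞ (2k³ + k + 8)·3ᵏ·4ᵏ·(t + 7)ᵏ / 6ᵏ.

R = 1/2

Apply the ratio test: |a_{k+1}| / |a_k| = [(2(k+1)³ + (k+1) + 8)/(2k³ + k + 8)] · 3·4/6, which tends to 2 as k → ∞.
The series converges when 2 · |t + 7| < 1, giving R = 1/2.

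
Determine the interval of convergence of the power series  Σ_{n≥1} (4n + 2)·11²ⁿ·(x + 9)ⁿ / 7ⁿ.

The ratio of consecutive coefficients is [(4(n+1) + 2)/(4n + 2)] · 121/7 → 121/7.
Hence the series converges for |x + 9| < 1/(121/7) = 7/121, so the radius of convergence is 7/121.
At x = -1082/121: the n-th term does not approach 0; divergence by the term test.
When x = -1096/121, the terms do not tend to 0, so the series diverges.

(-1096/121, -1082/121)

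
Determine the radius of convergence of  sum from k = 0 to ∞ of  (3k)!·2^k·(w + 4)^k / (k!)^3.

The ratio of consecutive coefficients is (3k+1)·(3k+2)·(3k+3)/(k+1)³ · 2 → 54.
Convergence for |w + 4| · 54 < 1, i.e. |w + 4| < 1/54. So R = 1/54.

R = 1/54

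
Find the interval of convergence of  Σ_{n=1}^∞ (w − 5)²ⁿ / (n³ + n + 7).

The ratio of consecutive coefficients is (n³ + n + 7)/((n+1)³ + (n+1) + 7) → 1.
Successive powers of (w − 5) differ by 2, so the series converges when |w − 5|² · 1 < 1, i.e. |w − 5| < √(1) = 1. So R = 1.
Check w = 6: absolute convergence follows by limit comparison with Σ 1/n³.
At w = 4: absolute convergence follows by limit comparison with Σ 1/n³.

[4, 6]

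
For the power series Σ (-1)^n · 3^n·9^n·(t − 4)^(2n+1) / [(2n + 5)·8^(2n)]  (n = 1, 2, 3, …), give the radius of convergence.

R = 8√3/9

The ratio of consecutive coefficients is [(2n + 5)/(2(n+1) + 5)] · 3·9/64 → 27/64.
Since the exponent of (t − 4) increases by 2 each term, convergence requires |t − 4|² < 64/27, hence R = 8√3/9.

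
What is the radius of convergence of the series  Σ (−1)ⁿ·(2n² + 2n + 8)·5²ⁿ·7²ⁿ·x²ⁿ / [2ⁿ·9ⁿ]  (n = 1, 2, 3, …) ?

R = 3√2/35

By the ratio test, |a_{n+1}/a_n| = [(2(n+1)² + 2(n+1) + 8)/(2n² + 2n + 8)] · 25·49/(2·9) → 1225/18.
Successive powers of x differ by 2, so the series converges when |x|² · 1225/18 < 1, i.e. |x| < √(18/1225). So R = 3√2/35.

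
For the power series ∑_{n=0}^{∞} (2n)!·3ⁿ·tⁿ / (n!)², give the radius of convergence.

Ratio test: |a_{n+1}/a_n| = (2n+1)·(2n+2)/(n+1)² · 3 → 12 as n → ∞.
Hence the series converges for |t| < 1/(12) = 1/12, so the radius of convergence is 1/12.

R = 1/12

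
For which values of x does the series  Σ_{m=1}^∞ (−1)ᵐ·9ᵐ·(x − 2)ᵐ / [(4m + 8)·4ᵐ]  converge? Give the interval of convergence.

The ratio of consecutive coefficients is [(4m + 8)/(4(m+1) + 8)] · 9/4 → 9/4.
Hence the series converges for |x − 2| < 1/(9/4) = 4/9, so the radius of convergence is 4/9.
When x = 22/9, an alternating series whose terms decrease to 0 in absolute value, so it converges by the Leibniz criterion.
When x = 14/9, comparison with the harmonic series Σ 1/m shows the series diverges.

(14/9, 22/9]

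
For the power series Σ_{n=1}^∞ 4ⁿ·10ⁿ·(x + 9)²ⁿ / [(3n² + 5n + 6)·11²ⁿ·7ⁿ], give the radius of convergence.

Ratio test: |a_{n+1}/a_n| = [(3n² + 5n + 6)/(3(n+1)² + 5(n+1) + 6)] · 4·10/(121·7) → 40/847 as n → ∞.
Since the exponent of (x + 9) increases by 2 each term, convergence requires |x + 9|² < 847/40, hence R = 11√70/20.

R = 11√70/20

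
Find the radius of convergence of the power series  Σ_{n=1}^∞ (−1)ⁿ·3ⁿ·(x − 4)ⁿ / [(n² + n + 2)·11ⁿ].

The ratio of consecutive coefficients is [(n² + n + 2)/((n+1)² + (n+1) + 2)] · 3/11 → 3/11.
Convergence for |x − 4| · 3/11 < 1, i.e. |x − 4| < 11/3. So R = 11/3.

R = 11/3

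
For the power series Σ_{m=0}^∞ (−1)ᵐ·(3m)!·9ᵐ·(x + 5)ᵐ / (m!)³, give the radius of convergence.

R = 1/243

By the ratio test, |a_{m+1}/a_m| = (3m+1)·(3m+2)·(3m+3)/(m+1)³ · 9 → 243.
Hence the series converges for |x + 5| < 1/(243) = 1/243, so the radius of convergence is 1/243.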